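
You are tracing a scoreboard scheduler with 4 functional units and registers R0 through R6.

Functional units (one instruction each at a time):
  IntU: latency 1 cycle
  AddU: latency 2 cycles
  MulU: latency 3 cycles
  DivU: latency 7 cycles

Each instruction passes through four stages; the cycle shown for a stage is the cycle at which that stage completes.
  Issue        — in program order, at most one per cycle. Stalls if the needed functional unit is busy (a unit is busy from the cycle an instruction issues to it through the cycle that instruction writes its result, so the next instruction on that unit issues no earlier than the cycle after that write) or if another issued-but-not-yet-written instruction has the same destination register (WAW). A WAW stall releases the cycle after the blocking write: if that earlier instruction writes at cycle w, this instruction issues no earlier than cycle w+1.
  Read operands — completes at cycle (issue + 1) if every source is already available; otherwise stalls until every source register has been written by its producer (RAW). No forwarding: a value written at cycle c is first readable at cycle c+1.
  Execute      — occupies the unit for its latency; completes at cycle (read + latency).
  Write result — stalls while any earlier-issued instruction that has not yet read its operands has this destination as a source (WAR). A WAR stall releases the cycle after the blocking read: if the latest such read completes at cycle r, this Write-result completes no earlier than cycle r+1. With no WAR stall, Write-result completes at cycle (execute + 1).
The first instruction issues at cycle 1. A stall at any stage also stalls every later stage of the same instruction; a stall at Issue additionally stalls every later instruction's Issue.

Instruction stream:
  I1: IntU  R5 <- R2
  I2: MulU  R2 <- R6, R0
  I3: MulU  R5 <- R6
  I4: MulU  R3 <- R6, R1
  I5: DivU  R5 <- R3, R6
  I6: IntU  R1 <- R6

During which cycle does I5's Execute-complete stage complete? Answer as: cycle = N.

I1: IS=1 RO=2 EX=3 WR=4
I2: IS=2 RO=3 EX=6 WR=7
I3: IS=8 RO=9 EX=12 WR=13  [struct: MulU busy until I2 writes@7]
I4: IS=14 RO=15 EX=18 WR=19  [struct: MulU busy until I3 writes@13]
I5: IS=15 RO=20 EX=27 WR=28  [RAW R3: wait I4 write@19]
I6: IS=16 RO=17 EX=18 WR=19

cycle = 27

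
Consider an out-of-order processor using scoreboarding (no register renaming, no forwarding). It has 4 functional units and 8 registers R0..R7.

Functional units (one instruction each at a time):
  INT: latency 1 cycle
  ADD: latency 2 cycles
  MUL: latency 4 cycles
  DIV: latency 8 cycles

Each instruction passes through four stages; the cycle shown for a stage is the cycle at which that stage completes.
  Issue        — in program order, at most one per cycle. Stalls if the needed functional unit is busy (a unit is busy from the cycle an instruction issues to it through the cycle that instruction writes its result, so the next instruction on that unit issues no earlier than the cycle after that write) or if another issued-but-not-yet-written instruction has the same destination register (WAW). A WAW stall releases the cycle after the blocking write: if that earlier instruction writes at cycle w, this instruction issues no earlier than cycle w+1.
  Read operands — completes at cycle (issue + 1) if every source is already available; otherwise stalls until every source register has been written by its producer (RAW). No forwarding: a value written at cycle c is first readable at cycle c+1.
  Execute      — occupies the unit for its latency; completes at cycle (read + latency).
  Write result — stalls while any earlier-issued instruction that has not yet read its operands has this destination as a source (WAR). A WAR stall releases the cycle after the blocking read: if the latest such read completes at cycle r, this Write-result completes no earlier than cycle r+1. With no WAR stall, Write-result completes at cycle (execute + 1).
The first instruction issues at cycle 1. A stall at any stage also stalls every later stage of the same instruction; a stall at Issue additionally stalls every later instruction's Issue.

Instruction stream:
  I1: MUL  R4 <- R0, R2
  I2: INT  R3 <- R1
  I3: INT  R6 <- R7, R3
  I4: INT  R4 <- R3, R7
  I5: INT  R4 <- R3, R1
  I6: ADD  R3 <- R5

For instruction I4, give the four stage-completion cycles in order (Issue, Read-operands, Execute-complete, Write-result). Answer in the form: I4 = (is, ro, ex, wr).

I4 = (10, 11, 12, 13)

I1 -> (1, 2, 6, 7)
I2 -> (2, 3, 4, 5)
I3 -> (6, 7, 8, 9)  // struct: INT busy until I2 writes@5
I4 -> (10, 11, 12, 13)  // struct: INT busy until I3 writes@9
I5 -> (14, 15, 16, 17)  // struct: INT busy until I4 writes@13
I6 -> (15, 16, 18, 19)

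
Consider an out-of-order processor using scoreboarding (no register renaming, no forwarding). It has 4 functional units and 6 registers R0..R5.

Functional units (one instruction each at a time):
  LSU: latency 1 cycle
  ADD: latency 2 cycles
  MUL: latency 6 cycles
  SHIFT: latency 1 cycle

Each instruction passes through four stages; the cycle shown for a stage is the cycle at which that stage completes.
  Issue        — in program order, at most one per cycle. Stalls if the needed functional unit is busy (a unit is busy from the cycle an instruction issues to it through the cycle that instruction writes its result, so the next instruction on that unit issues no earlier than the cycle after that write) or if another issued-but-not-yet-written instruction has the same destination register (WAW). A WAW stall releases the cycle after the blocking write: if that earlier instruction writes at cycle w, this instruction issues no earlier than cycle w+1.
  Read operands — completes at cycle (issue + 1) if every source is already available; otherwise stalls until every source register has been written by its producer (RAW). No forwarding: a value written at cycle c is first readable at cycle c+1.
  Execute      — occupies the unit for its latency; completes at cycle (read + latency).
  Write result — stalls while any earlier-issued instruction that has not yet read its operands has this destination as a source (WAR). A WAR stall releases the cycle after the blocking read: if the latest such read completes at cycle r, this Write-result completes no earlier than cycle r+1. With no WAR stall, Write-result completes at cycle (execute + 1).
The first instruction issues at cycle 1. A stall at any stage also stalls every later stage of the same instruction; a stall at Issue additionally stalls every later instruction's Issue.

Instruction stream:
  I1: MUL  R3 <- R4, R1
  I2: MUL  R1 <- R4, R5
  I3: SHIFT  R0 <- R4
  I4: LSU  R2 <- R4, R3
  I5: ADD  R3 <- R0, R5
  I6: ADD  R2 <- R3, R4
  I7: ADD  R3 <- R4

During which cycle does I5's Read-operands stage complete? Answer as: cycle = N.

cycle 1: I1 issues→MUL
cycle 2: I1 reads
cycle 8: I1 exec-done
cycle 9: I1 writes R3
cycle 10: I2 issues→MUL
cycle 11: I2 reads · I3 issues→SHIFT
cycle 12: I3 reads · I4 issues→LSU
cycle 13: I3 exec-done · I4 reads · I5 issues→ADD
cycle 14: I3 writes R0 · I4 exec-done
cycle 15: I4 writes R2 · I5 reads
cycle 17: I2 exec-done · I5 exec-done
cycle 18: I2 writes R1 · I5 writes R3
cycle 19: I6 issues→ADD
cycle 20: I6 reads
cycle 22: I6 exec-done
cycle 23: I6 writes R2
cycle 24: I7 issues→ADD
cycle 25: I7 reads
cycle 27: I7 exec-done
cycle 28: I7 writes R3

cycle = 15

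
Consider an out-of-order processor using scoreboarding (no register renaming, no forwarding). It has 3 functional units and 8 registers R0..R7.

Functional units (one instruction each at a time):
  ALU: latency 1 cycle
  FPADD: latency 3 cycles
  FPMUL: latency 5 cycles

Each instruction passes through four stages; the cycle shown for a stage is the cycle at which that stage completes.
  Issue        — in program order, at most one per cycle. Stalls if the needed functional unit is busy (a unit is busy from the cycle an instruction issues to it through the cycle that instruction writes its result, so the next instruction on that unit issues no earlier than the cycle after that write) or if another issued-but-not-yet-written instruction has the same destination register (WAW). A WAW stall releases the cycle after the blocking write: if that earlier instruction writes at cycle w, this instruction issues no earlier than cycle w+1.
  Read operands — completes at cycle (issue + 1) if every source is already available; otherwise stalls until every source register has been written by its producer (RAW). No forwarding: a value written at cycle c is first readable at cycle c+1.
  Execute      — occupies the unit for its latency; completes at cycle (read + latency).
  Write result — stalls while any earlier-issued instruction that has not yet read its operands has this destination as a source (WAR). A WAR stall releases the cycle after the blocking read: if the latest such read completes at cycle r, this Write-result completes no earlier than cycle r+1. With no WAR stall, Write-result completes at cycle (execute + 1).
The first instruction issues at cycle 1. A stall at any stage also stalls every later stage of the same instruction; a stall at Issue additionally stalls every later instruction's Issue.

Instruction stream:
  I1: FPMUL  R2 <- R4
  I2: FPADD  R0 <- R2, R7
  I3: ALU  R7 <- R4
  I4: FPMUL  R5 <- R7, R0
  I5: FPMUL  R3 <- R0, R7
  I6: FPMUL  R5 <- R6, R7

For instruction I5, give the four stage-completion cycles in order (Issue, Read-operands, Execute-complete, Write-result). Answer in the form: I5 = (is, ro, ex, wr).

I5 = (21, 22, 27, 28)

I1: IS=1 RO=2 EX=7 WR=8
I2: IS=2 RO=9 EX=12 WR=13  [RAW R2: wait I1 write@8]
I3: IS=3 RO=4 EX=5 WR=10  [WAR R7: wait I2 read@9]
I4: IS=9 RO=14 EX=19 WR=20  [struct: FPMUL busy until I1 writes@8; RAW R0: wait I2 write@13]
I5: IS=21 RO=22 EX=27 WR=28  [struct: FPMUL busy until I4 writes@20]
I6: IS=29 RO=30 EX=35 WR=36  [struct: FPMUL busy until I5 writes@28]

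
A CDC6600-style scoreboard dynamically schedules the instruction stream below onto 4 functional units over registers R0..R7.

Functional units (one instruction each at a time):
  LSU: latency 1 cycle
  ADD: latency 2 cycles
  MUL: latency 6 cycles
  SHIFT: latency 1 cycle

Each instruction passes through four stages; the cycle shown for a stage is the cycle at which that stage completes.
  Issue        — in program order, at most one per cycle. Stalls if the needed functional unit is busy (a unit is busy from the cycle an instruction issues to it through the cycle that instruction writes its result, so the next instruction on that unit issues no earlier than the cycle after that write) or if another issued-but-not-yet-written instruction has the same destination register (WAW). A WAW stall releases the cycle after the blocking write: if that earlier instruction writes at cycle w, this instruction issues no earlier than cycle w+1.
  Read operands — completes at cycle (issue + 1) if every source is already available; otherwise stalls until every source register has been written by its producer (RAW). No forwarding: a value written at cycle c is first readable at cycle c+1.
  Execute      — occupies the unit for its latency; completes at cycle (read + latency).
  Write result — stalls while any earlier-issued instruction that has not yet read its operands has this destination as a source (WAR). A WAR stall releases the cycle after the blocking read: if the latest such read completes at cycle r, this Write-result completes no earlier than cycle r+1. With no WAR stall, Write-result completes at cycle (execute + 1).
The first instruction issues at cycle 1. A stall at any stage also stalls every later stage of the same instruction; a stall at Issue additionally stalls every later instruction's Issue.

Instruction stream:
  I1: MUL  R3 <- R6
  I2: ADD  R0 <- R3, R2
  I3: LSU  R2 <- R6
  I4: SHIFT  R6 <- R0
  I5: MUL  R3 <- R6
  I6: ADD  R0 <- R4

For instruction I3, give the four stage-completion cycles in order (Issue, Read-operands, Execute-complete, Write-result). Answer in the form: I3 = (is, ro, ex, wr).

c1: I1→MUL
c2: I1 RO; I2→ADD
c3: I3→LSU
c4: I3 RO; I4→SHIFT
c5: I3 EX
c8: I1 EX
c9: I1 WR R3
c10: I2 RO; I5→MUL
c11: I3 WR R2
c12: I2 EX
c13: I2 WR R0
c14: I4 RO; I6→ADD
c15: I4 EX; I6 RO
c16: I4 WR R6
c17: I5 RO; I6 EX
c18: I6 WR R0
c23: I5 EX
c24: I5 WR R3

I3 = (3, 4, 5, 11)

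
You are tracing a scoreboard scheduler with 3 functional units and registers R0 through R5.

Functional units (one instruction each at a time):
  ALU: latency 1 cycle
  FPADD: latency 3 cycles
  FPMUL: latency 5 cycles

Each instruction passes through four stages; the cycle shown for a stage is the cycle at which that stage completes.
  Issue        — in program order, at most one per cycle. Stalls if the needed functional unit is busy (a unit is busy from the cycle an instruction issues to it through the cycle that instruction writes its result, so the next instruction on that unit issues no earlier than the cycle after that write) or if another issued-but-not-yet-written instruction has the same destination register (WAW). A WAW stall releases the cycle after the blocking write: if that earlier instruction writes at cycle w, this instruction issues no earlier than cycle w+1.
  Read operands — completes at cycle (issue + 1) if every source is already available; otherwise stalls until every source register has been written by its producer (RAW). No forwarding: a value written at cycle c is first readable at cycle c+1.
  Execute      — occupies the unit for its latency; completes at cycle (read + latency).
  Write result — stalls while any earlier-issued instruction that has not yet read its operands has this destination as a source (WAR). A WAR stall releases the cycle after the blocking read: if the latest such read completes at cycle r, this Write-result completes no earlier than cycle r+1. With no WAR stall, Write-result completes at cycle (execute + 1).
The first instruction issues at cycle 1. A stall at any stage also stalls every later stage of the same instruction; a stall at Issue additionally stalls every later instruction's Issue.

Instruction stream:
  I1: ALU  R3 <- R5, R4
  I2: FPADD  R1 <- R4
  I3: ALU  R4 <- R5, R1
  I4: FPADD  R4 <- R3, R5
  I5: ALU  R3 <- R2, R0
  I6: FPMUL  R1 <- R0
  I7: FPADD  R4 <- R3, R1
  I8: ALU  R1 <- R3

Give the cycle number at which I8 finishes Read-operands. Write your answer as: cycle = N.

cycle 1: issue I1 (ALU)
cycle 2: I1 read-ops | issue I2 (FPADD)
cycle 3: I1 finished on ALU | I2 read-ops
cycle 4: I1→R3
cycle 5: issue I3 (ALU)
cycle 6: I2 finished on FPADD
cycle 7: I2→R1
cycle 8: I3 read-ops
cycle 9: I3 finished on ALU
cycle 10: I3→R4
cycle 11: issue I4 (FPADD)
cycle 12: I4 read-ops | issue I5 (ALU)
cycle 13: I5 read-ops | issue I6 (FPMUL)
cycle 14: I5 finished on ALU | I6 read-ops
cycle 15: I4 finished on FPADD | I5→R3
cycle 16: I4→R4
cycle 17: issue I7 (FPADD)
cycle 19: I6 finished on FPMUL
cycle 20: I6→R1
cycle 21: I7 read-ops | issue I8 (ALU)
cycle 22: I8 read-ops
cycle 23: I8 finished on ALU
cycle 24: I7 finished on FPADD | I8→R1
cycle 25: I7→R4

cycle = 22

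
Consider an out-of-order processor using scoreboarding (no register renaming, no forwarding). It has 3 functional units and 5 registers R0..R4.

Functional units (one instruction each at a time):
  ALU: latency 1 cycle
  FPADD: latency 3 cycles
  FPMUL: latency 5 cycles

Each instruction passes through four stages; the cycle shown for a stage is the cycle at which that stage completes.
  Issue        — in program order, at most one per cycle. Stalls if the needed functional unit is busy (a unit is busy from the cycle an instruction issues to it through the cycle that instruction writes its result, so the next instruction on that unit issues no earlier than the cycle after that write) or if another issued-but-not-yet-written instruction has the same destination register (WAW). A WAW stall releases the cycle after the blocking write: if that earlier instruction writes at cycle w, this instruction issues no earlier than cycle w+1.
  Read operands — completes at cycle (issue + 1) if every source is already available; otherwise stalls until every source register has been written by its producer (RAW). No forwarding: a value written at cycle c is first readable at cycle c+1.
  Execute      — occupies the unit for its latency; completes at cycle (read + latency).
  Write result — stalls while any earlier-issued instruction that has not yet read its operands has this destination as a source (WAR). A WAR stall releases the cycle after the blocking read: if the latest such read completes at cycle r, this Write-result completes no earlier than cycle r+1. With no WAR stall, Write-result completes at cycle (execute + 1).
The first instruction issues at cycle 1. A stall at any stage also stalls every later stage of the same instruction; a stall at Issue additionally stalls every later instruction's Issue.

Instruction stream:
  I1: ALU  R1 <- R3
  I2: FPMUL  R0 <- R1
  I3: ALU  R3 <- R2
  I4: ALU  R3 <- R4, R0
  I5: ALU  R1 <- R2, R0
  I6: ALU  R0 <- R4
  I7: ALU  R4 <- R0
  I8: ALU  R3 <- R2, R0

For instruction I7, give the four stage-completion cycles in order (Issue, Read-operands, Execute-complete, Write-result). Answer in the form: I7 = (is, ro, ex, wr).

I7 = (23, 24, 25, 26)

I1 -> (1, 2, 3, 4)
I2 -> (2, 5, 10, 11)  // RAW R1: wait I1 write@4
I3 -> (5, 6, 7, 8)  // struct: ALU busy until I1 writes@4
I4 -> (9, 12, 13, 14)  // struct: ALU busy until I3 writes@8, RAW R0: wait I2 write@11
I5 -> (15, 16, 17, 18)  // struct: ALU busy until I4 writes@14
I6 -> (19, 20, 21, 22)  // struct: ALU busy until I5 writes@18
I7 -> (23, 24, 25, 26)  // struct: ALU busy until I6 writes@22
I8 -> (27, 28, 29, 30)  // struct: ALU busy until I7 writes@26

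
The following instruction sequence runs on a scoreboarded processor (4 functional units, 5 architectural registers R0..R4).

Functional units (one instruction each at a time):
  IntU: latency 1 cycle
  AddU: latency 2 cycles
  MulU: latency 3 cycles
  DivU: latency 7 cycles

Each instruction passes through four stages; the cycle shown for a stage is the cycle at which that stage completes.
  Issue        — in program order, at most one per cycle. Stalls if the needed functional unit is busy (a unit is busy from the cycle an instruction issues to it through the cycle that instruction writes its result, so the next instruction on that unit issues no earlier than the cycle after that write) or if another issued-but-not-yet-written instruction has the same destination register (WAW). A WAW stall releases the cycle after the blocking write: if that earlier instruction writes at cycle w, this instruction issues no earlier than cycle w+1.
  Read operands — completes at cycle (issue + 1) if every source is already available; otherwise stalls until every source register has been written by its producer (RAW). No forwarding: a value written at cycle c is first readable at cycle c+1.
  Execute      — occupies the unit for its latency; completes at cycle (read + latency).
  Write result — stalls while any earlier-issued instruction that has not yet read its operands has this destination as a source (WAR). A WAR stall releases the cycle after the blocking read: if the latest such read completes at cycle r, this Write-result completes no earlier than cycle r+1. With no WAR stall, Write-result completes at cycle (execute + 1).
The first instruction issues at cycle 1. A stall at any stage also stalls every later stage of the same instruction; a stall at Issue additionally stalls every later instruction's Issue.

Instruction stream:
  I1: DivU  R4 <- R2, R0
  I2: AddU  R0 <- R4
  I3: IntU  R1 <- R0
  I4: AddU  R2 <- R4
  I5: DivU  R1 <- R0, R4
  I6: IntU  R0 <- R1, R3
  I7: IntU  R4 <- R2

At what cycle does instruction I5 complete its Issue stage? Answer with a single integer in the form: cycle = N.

cycle = 18

cycle 1: I1→DivU
cycle 2: I1 RO · I2→AddU
cycle 3: I3→IntU
cycle 9: I1 EX
cycle 10: I1 WR R4
cycle 11: I2 RO
cycle 13: I2 EX
cycle 14: I2 WR R0
cycle 15: I3 RO · I4→AddU
cycle 16: I3 EX · I4 RO
cycle 17: I3 WR R1
cycle 18: I4 EX · I5→DivU
cycle 19: I4 WR R2 · I5 RO · I6→IntU
cycle 26: I5 EX
cycle 27: I5 WR R1
cycle 28: I6 RO
cycle 29: I6 EX
cycle 30: I6 WR R0
cycle 31: I7→IntU
cycle 32: I7 RO
cycle 33: I7 EX
cycle 34: I7 WR R4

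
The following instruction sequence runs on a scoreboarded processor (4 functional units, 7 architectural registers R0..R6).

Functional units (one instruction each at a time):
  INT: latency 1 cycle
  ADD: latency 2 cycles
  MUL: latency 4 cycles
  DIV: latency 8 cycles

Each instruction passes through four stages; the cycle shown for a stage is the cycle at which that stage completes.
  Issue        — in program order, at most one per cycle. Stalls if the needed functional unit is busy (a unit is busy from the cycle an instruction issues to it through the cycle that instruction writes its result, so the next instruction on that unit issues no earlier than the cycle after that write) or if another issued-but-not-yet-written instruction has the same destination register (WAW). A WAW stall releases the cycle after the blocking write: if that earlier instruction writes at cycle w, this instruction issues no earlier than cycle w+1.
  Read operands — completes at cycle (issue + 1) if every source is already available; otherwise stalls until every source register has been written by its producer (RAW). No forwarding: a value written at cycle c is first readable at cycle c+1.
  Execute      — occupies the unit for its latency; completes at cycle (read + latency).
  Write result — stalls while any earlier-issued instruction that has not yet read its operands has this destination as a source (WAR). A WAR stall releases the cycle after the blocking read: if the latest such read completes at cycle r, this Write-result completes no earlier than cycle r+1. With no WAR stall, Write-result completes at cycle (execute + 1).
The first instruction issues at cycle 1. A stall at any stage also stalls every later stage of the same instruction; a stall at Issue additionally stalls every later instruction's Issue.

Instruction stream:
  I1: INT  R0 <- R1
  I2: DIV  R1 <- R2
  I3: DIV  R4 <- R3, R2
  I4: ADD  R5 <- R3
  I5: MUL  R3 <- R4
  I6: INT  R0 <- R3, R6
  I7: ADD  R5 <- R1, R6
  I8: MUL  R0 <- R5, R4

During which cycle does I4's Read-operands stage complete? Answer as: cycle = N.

cycle = 15

  I1 | 1 | 2 | 3 | 4
  I2 | 2 | 3 | 11 | 12
  I3 | 13 | 14 | 22 | 23   struct: DIV busy until I2 writes@12
  I4 | 14 | 15 | 17 | 18
  I5 | 15 | 24 | 28 | 29   RAW R4: wait I3 write@23
  I6 | 16 | 30 | 31 | 32   RAW R3: wait I5 write@29
  I7 | 19 | 20 | 22 | 23   struct: ADD busy until I4 writes@18
  I8 | 33 | 34 | 38 | 39   WAW R0: wait I6 write@32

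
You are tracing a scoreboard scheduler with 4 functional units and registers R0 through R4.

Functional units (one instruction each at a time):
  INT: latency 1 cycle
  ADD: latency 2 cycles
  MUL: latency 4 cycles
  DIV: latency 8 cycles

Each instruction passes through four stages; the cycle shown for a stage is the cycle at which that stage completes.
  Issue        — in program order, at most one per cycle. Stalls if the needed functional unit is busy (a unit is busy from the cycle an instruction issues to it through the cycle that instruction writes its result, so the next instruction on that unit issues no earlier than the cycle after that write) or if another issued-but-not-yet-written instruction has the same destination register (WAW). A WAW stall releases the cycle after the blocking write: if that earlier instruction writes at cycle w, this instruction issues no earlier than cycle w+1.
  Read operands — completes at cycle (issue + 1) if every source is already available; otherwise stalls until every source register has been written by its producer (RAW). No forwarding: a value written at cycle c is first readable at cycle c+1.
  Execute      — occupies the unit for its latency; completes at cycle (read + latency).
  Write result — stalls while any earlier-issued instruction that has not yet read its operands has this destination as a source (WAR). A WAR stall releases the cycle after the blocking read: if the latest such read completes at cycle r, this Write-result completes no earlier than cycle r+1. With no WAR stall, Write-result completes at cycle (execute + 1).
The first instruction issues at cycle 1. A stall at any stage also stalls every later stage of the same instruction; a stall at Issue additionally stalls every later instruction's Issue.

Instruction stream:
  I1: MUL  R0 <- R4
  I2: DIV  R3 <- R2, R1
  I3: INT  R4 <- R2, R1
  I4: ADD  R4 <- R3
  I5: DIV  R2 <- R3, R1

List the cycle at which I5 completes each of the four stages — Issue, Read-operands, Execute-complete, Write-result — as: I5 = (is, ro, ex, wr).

1) issue 1, read 2, done 6, write 7
2) issue 2, read 3, done 11, write 12
3) issue 3, read 4, done 5, write 6
4) issue 7, read 13, done 15, write 16  <WAW R4: wait I3 write@6 / RAW R3: wait I2 write@12>
5) issue 13, read 14, done 22, write 23  <struct: DIV busy until I2 writes@12>

I5 = (13, 14, 22, 23)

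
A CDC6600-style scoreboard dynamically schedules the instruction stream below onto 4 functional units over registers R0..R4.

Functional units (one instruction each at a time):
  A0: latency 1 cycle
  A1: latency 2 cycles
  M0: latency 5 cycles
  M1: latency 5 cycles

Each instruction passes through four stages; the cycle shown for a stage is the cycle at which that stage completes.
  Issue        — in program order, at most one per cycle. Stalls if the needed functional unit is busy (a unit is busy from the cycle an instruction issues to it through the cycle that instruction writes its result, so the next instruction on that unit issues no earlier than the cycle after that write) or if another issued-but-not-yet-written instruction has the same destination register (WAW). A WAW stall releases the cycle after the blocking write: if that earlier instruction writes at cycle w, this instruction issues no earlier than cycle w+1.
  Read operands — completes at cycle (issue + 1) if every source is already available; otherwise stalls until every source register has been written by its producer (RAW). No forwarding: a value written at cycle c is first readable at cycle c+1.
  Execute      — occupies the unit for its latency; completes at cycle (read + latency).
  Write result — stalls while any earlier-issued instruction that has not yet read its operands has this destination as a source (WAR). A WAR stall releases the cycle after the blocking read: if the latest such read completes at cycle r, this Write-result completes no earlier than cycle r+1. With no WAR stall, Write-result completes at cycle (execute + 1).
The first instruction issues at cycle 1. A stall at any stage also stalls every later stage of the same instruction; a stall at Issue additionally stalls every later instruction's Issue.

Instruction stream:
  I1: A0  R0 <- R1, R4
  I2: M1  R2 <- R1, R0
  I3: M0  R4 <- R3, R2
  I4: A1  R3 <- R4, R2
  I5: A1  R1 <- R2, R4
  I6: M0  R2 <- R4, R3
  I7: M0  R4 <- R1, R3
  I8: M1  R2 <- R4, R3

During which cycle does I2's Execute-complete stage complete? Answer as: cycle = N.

[I1] 1/2/3/4
[I2] 2/5/10/11  (RAW R0: wait I1 write@4)
[I3] 3/12/17/18  (RAW R2: wait I2 write@11)
[I4] 4/19/21/22  (RAW R4: wait I3 write@18)
[I5] 23/24/26/27  (struct: A1 busy until I4 writes@22)
[I6] 24/25/30/31
[I7] 32/33/38/39  (struct: M0 busy until I6 writes@31)
[I8] 33/40/45/46  (RAW R4: wait I7 write@39)

cycle = 10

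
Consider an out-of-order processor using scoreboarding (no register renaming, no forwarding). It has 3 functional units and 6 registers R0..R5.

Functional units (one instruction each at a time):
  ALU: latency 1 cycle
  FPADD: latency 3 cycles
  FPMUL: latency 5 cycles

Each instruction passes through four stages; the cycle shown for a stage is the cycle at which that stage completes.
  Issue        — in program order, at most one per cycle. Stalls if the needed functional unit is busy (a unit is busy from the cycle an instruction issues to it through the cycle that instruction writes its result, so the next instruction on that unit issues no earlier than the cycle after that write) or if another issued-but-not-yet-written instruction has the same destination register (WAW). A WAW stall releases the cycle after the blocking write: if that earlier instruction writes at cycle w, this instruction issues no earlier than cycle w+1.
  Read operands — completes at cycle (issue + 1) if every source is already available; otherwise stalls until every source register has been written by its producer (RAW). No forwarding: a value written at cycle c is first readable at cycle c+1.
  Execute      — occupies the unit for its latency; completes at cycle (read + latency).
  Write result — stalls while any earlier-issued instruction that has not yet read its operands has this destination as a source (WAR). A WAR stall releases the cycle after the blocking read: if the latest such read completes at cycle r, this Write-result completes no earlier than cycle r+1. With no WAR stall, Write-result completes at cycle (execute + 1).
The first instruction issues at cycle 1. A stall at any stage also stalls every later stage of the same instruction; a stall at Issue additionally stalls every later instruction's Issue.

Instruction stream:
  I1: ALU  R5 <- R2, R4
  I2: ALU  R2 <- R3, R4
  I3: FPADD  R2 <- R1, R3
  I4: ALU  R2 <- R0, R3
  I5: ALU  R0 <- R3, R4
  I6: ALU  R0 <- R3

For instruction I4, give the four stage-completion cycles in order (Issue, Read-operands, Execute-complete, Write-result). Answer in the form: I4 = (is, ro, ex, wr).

I4 = (15, 16, 17, 18)

[I1] 1/2/3/4
[I2] 5/6/7/8  (struct: ALU busy until I1 writes@4)
[I3] 9/10/13/14  (WAW R2: wait I2 write@8)
[I4] 15/16/17/18  (WAW R2: wait I3 write@14)
[I5] 19/20/21/22  (struct: ALU busy until I4 writes@18)
[I6] 23/24/25/26  (struct: ALU busy until I5 writes@22)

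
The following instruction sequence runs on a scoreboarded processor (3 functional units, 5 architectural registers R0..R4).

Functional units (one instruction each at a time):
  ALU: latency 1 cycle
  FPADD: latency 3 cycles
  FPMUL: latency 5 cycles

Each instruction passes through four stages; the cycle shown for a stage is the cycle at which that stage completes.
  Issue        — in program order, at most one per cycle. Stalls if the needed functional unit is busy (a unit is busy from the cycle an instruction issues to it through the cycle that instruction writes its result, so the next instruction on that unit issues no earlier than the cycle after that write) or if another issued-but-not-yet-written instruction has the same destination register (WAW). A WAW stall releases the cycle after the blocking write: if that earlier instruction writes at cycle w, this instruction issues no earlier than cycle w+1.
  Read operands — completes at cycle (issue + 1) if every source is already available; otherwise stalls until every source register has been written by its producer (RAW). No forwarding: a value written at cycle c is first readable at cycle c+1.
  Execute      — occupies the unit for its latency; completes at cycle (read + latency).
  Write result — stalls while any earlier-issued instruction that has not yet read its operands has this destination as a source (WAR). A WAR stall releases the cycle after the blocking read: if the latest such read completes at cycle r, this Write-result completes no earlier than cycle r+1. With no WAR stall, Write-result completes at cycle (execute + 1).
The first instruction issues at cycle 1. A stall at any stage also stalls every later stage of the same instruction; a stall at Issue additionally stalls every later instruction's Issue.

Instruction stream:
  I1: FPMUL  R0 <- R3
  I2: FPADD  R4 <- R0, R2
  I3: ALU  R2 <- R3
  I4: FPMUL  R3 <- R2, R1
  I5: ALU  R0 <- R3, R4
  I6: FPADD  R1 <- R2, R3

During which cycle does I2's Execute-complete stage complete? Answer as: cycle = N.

cycle 1: I1 issues→FPMUL
cycle 2: I1 reads · I2 issues→FPADD
cycle 3: I3 issues→ALU
cycle 4: I3 reads
cycle 5: I3 exec-done
cycle 7: I1 exec-done
cycle 8: I1 writes R0
cycle 9: I2 reads · I4 issues→FPMUL
cycle 10: I3 writes R2
cycle 11: I4 reads · I5 issues→ALU
cycle 12: I2 exec-done
cycle 13: I2 writes R4
cycle 14: I6 issues→FPADD
cycle 16: I4 exec-done
cycle 17: I4 writes R3
cycle 18: I5 reads · I6 reads
cycle 19: I5 exec-done
cycle 20: I5 writes R0
cycle 21: I6 exec-done
cycle 22: I6 writes R1

cycle = 12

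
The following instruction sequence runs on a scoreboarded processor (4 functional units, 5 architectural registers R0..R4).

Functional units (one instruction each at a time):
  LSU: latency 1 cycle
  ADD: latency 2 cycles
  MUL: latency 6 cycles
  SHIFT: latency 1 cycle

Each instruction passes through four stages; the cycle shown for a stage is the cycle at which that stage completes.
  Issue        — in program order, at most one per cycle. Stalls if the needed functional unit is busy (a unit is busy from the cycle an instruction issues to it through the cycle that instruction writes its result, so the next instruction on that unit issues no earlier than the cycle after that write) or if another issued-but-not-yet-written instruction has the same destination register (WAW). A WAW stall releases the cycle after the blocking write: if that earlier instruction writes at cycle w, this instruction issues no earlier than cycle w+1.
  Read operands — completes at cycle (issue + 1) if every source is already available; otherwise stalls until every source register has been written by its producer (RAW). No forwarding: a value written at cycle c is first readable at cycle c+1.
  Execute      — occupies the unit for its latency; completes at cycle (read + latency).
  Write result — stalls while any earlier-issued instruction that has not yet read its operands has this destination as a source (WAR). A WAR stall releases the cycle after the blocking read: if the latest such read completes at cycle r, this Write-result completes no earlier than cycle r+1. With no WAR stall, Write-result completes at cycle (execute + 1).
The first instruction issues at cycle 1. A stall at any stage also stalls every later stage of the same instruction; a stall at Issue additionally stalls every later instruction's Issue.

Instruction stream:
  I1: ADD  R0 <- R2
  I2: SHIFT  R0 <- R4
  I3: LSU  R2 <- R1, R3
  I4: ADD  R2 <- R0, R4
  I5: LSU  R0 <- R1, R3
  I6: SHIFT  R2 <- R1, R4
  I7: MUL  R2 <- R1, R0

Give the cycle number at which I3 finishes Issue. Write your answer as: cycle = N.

cycle = 7

c1: I1 issues→ADD
c2: I1 reads
c4: I1 exec-done
c5: I1 writes R0
c6: I2 issues→SHIFT
c7: I2 reads | I3 issues→LSU
c8: I2 exec-done | I3 reads
c9: I2 writes R0 | I3 exec-done
c10: I3 writes R2
c11: I4 issues→ADD
c12: I4 reads | I5 issues→LSU
c13: I5 reads
c14: I4 exec-done | I5 exec-done
c15: I4 writes R2 | I5 writes R0
c16: I6 issues→SHIFT
c17: I6 reads
c18: I6 exec-done
c19: I6 writes R2
c20: I7 issues→MUL
c21: I7 reads
c27: I7 exec-done
c28: I7 writes R2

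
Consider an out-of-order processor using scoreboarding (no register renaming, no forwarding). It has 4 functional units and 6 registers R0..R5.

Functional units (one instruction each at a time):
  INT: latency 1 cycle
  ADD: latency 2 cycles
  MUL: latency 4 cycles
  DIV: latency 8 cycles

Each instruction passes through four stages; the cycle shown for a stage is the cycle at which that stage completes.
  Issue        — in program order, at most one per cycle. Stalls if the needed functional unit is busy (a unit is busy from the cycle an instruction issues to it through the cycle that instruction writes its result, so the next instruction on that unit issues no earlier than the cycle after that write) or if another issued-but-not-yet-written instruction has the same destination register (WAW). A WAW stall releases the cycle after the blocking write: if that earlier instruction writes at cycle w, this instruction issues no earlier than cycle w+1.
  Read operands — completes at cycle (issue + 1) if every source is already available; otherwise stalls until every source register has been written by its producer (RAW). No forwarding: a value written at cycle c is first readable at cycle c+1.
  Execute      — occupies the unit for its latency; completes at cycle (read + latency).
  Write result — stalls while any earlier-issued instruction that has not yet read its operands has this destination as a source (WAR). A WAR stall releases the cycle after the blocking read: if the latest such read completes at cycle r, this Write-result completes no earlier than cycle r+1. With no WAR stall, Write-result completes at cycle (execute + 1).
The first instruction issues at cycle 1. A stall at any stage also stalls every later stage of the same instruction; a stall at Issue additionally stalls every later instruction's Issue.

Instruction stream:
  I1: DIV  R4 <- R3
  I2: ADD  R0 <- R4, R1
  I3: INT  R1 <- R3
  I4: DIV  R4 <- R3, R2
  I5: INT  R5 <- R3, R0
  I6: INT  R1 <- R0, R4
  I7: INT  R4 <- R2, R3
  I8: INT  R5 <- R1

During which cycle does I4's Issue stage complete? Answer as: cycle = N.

cycle = 12

t=1  I1→DIV
t=2  I1 RO | I2→ADD
t=3  I3→INT
t=4  I3 RO
t=5  I3 EX
t=10  I1 EX
t=11  I1 WR R4
t=12  I2 RO | I4→DIV
t=13  I3 WR R1 | I4 RO
t=14  I2 EX | I5→INT
t=15  I2 WR R0
t=16  I5 RO
t=17  I5 EX
t=18  I5 WR R5
t=19  I6→INT
t=21  I4 EX
t=22  I4 WR R4
t=23  I6 RO
t=24  I6 EX
t=25  I6 WR R1
t=26  I7→INT
t=27  I7 RO
t=28  I7 EX
t=29  I7 WR R4
t=30  I8→INT
t=31  I8 RO
t=32  I8 EX
t=33  I8 WR R5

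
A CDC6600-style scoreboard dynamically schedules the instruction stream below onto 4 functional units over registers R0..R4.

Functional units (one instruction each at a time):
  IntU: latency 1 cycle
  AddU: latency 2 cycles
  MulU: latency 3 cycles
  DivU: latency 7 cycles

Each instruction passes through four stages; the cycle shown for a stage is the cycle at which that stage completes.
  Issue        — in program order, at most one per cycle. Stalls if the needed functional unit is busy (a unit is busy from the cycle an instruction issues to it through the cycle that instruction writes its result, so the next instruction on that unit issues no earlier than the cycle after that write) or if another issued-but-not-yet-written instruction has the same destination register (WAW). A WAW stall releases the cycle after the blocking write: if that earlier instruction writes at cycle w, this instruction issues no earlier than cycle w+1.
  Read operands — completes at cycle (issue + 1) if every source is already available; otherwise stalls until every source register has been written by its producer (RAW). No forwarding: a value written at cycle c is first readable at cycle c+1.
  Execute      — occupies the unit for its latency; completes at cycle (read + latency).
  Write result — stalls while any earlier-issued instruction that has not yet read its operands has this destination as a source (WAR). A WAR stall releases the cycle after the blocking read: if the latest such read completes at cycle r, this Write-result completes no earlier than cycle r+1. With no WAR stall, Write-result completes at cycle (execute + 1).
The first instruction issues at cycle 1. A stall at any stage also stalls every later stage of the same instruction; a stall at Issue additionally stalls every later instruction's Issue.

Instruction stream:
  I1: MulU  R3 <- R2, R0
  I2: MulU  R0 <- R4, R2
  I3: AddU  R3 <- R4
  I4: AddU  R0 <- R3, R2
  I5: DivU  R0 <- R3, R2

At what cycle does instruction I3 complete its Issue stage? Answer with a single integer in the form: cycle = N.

cycle = 8

t=1  I1 dispatched to MulU
t=2  I1 operands ready
t=5  I1 complete
t=6  R3←I1
t=7  I2 dispatched to MulU
t=8  I2 operands ready | I3 dispatched to AddU
t=9  I3 operands ready
t=11  I2 complete | I3 complete
t=12  R0←I2 | R3←I3
t=13  I4 dispatched to AddU
t=14  I4 operands ready
t=16  I4 complete
t=17  R0←I4
t=18  I5 dispatched to DivU
t=19  I5 operands ready
t=26  I5 complete
t=27  R0←I5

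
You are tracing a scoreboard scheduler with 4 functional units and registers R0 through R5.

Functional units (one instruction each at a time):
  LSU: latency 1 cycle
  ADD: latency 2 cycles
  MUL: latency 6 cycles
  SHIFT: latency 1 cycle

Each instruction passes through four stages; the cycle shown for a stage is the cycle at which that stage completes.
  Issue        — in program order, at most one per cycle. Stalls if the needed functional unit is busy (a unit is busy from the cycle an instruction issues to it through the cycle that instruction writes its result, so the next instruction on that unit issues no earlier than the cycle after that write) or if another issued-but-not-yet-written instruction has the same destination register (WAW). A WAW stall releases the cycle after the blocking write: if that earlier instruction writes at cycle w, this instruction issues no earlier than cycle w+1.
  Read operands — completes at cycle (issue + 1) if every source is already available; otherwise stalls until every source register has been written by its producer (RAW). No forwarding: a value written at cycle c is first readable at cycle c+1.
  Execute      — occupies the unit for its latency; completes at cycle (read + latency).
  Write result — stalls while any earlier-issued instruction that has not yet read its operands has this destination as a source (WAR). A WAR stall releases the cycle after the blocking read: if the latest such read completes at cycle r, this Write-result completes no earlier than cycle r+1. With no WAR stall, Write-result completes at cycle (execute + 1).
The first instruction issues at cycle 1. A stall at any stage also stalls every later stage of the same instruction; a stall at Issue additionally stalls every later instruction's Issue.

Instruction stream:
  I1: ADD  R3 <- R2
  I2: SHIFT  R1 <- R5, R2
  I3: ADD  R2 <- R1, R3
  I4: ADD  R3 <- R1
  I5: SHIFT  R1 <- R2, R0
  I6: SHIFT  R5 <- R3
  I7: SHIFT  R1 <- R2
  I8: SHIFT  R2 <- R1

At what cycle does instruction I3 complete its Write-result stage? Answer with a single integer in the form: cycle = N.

cycle = 10

I1  is:1  ro:2  ex:4  wr:5
I2  is:2  ro:3  ex:4  wr:5
I3  is:6  ro:7  ex:9  wr:10  — struct: ADD busy until I1 writes@5
I4  is:11  ro:12  ex:14  wr:15  — struct: ADD busy until I3 writes@10
I5  is:12  ro:13  ex:14  wr:15
I6  is:16  ro:17  ex:18  wr:19  — struct: SHIFT busy until I5 writes@15
I7  is:20  ro:21  ex:22  wr:23  — struct: SHIFT busy until I6 writes@19
I8  is:24  ro:25  ex:26  wr:27  — struct: SHIFT busy until I7 writes@23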